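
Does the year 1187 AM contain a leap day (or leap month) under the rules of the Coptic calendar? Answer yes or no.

yes

1187 mod 4 = 3; in the Coptic calendar a year is leap when year mod 4 = 3, so it is a leap year.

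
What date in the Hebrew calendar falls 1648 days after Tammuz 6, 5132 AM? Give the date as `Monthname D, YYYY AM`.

The starting date is JDN 2222340; 2222340 + 1648 = 2223988.
JDN 2223988 corresponds to Kislev 29, 5137 AM.

Kislev 29, 5137 AM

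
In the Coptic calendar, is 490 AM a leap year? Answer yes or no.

no

490 mod 4 = 2; in the Coptic calendar a year is leap when year mod 4 = 3, so it is a common year.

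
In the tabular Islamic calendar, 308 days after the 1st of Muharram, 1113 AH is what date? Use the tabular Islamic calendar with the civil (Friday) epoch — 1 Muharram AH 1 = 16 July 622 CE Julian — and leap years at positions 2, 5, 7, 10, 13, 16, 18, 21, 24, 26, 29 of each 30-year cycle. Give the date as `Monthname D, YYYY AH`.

Dhu al-Qa'dah 14, 1113 AH

JDN of the 1st of Muharram, 1113 AH = 2342496.
2342496 + 308 = 2342804.
JDN 2342804 in the tabular Islamic calendar is Dhu al-Qa'dah 14, 1113 AH.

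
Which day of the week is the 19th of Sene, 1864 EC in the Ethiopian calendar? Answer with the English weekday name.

Tuesday

Equivalently 25 June 1872 Gregorian, JDN 2404970.
Since JDN mod 7 = 1 (0 = Monday), the day is Tuesday.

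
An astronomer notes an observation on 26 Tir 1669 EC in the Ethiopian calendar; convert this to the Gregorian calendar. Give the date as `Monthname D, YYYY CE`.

January 31, 1677 CE

Julian Day Number of the source date = 2333603.
Converting JDN 2333603 to the Gregorian calendar gives 31 January 1677 CE.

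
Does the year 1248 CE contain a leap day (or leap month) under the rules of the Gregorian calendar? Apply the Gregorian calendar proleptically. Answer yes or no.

1248 is divisible by 4 and not by 100, so it is a leap year.

yes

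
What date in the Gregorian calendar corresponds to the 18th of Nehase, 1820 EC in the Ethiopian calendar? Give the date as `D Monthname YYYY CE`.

23 August 1828 CE

Julian Day Number of the source date = 2388958.
Converting JDN 2388958 to the Gregorian calendar gives 23 August 1828 CE.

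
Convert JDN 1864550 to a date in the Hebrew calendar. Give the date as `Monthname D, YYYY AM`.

JDN 1864550 is 11 November 392 in the proleptic Gregorian calendar.
In the Hebrew calendar that day is Kislev 9, 4153 AM.

Kislev 9, 4153 AM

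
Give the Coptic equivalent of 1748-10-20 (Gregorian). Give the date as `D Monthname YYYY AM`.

Both dates share Julian Day Number 2359797; in the Coptic calendar that is 12 Paopi 1465 AM.

12 Paopi 1465 AM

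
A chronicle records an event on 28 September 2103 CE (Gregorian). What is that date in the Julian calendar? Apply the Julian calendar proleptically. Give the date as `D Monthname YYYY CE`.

For dates in this range the Gregorian date is 14 days ahead of the Julian.
28 September 2103 Gregorian − 14 days → 14 September 2103 Julian.

14 September 2103 CE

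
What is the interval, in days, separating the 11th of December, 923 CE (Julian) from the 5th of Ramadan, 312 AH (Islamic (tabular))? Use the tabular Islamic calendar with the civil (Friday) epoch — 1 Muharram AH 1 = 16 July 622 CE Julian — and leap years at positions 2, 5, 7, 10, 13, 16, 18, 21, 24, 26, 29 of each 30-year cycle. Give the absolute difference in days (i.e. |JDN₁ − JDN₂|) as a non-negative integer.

JDN of the first date = 2058528.
JDN of the second date = 2058888.
|2058888 − 2058528| = 360.

360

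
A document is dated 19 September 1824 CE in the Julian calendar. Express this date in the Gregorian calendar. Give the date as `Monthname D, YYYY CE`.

At this point the Julian calendar is 12 days behind the Gregorian.
19 September 1824 Julian + 12 days → 1 October 1824 Gregorian.

October 1, 1824 CE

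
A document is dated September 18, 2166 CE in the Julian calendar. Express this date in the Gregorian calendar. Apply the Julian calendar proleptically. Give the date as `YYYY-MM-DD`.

The Julian–Gregorian offset here is 14 days (Julian trailing).
18 September 2166 Julian + 14 days → 2 October 2166 Gregorian.

2166-10-02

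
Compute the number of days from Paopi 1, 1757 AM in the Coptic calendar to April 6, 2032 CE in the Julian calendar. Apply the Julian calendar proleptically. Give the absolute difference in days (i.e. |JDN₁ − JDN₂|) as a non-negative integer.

3097

JDN of the first date = 2466439.
JDN of the second date = 2463342.
|2463342 − 2466439| = 3097.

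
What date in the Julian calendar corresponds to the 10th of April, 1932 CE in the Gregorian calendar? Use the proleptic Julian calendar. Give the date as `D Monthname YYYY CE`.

28 March 1932 CE

For dates in this range the Gregorian date is 13 days ahead of the Julian.
10 April 1932 Gregorian − 13 days → 28 March 1932 Julian.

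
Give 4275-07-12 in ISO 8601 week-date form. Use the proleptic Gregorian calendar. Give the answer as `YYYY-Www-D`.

The weekday is Monday (ISO weekday 1).
That Monday belongs to ISO week 28 of ISO year 4275.

4275-W28-1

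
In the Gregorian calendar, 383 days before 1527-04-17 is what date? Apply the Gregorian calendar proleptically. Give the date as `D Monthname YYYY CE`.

30 March 1526 CE

Counting 383 days back from JDN 2278891 reaches JDN 2278508, which is 30 March 1526 CE.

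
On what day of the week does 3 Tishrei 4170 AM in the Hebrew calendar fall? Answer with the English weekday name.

Wednesday

This is JDN 1870717 (30 September 409 Gregorian).
1870717 ≡ 2 (mod 7); counting from Monday = 0 gives Wednesday.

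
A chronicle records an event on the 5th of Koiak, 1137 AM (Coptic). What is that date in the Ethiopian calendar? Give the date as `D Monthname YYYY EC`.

5 Tahsas 1413 EC

Julian Day Number of the source date = 2240048.
Converting JDN 2240048 to the Ethiopian calendar gives 5 Tahsas 1413 EC.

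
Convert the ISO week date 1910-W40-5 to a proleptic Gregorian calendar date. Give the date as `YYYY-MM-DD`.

1910-10-07

ISO week 1 of 1910 is the week containing the first Thursday of 1910.
Week 40, day 5 (Friday) lands on 1910-10-07.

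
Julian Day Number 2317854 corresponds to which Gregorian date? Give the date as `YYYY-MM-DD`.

1633-12-19

Counting from JDN 2299161 = 15 Oct 1582 gives an offset of 18693 days.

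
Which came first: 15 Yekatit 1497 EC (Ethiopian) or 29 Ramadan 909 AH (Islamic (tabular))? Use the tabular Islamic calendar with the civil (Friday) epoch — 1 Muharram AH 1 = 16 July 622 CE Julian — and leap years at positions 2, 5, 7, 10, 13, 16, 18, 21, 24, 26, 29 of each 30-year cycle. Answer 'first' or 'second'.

Converting both to JDN: 2270799 vs 2270469; the smaller is the second.

second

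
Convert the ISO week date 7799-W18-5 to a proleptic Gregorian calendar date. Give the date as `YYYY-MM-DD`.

7799-05-03

ISO week 1 of 7799 is the week containing the first Thursday of 7799.
Week 18, day 5 (Friday) lands on 7799-05-03.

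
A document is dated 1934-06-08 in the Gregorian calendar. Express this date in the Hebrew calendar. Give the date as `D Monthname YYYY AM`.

Both dates share Julian Day Number 2427597; in the Hebrew calendar that is 25 Sivan 5694 AM.

25 Sivan 5694 AM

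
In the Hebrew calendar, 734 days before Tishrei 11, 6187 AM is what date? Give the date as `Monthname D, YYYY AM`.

Tishrei 16, 6185 AM

Counting 734 days back from JDN 2607424 reaches JDN 2606690, which is Tishrei 16, 6185 AM.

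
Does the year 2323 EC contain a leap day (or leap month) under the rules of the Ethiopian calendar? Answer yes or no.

yes

2323 mod 4 = 3; in the Ethiopian calendar a year is leap when year mod 4 = 3, so it is a leap year.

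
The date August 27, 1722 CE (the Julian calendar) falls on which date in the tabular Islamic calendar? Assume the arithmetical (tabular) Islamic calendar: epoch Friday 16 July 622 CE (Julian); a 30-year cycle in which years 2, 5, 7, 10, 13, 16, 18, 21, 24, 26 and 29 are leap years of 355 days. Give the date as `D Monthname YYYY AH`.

26 Dhu al-Qa'dah 1134 AH

The source date corresponds to 7 September 1722 in the Gregorian calendar (JDN 2350257).
That day falls on 26 Dhu al-Qa'dah 1134 AH in the tabular Islamic calendar.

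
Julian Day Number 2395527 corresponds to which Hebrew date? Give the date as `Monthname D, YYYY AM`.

The Gregorian equivalent of JDN 2395527 is 18 August 1846.
In the Hebrew calendar that day is Av 26, 5606 AM.

Av 26, 5606 AM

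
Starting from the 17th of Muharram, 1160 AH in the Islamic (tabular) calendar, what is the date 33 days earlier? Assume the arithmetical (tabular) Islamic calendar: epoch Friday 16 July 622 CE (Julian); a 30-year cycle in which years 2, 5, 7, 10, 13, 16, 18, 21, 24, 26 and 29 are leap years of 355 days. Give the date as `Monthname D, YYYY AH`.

Dhu al-Hijjah 13, 1159 AH

The starting date is JDN 2359167; 2359167 − 33 = 2359134.
JDN 2359134 corresponds to Dhu al-Hijjah 13, 1159 AH.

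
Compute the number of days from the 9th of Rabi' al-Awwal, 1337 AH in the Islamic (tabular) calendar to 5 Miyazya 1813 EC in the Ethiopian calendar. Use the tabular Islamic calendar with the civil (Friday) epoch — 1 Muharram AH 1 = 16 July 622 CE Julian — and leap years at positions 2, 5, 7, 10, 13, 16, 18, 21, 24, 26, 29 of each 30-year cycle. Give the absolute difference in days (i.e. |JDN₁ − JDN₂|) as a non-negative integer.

JDN of the first date = 2421941.
JDN of the second date = 2386268.
|2386268 − 2421941| = 35673.

35673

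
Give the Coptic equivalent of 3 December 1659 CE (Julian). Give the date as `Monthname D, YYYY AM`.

Koiak 6, 1376 AM

Both dates share Julian Day Number 2327344; in the Coptic calendar that is 6 Koiak 1376 AM.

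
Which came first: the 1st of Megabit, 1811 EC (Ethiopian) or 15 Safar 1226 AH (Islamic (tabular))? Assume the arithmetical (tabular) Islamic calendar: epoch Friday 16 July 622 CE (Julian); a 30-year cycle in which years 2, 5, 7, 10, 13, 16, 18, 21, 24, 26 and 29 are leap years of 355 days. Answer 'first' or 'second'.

second

Converting both to JDN: 2385503 vs 2382583; the smaller is the second.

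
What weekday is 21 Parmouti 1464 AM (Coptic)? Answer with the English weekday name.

Saturday

In the Gregorian calendar this is 27 April 1748 (JDN 2359621).
2359621 ≡ 5 (mod 7); counting from Monday = 0 gives Saturday.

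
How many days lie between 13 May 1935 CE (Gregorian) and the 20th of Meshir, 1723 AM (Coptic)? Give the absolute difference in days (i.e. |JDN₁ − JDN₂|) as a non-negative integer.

26223

First date → JDN 2427936; second date → JDN 2454159.
The interval is |2427936 − 2454159| = 26223 days.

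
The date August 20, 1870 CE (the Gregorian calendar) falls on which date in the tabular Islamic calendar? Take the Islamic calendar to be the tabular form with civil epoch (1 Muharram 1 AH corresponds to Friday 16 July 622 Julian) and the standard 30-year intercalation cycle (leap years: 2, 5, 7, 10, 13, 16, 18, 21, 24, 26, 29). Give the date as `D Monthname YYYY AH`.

22 Jumada al-Awwal 1287 AH

Julian Day Number of the source date = 2404295.
Converting JDN 2404295 to the tabular Islamic calendar gives 22 Jumada al-Awwal 1287 AH.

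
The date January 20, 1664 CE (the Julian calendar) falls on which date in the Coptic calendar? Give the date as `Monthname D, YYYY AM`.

Both dates share Julian Day Number 2328853; in the Coptic calendar that is 24 Tobi 1380 AM.

Tobi 24, 1380 AM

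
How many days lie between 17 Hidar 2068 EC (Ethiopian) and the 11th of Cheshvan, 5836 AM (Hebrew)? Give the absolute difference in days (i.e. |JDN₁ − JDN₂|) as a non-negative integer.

38

JDN of the first date = 2479269.
JDN of the second date = 2479231.
|2479231 − 2479269| = 38.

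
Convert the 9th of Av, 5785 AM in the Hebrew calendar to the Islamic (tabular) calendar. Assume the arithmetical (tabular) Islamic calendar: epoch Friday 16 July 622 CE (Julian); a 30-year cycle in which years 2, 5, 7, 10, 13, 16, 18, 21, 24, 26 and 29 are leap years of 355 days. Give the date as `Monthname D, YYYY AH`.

Julian Day Number of the source date = 2460891.
Converting JDN 2460891 to the tabular Islamic calendar gives 8 Safar 1447 AH.

Safar 8, 1447 AH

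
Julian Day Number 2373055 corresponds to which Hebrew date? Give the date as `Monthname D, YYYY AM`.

Shevat 26, 5545 AM

The Gregorian equivalent of JDN 2373055 is 6 February 1785.
In the Hebrew calendar that day is Shevat 26, 5545 AM.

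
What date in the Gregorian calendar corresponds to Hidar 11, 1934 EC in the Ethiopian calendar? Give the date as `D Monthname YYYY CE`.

Julian Day Number of the source date = 2430319.
Converting JDN 2430319 to the Gregorian calendar gives 20 November 1941 CE.

20 November 1941 CE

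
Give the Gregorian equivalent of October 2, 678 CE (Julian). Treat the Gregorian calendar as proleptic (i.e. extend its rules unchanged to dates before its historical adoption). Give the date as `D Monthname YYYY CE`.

5 October 678 CE

At this point the Julian calendar is 3 days behind the Gregorian.
2 October 678 Julian + 3 days → 5 October 678 Gregorian.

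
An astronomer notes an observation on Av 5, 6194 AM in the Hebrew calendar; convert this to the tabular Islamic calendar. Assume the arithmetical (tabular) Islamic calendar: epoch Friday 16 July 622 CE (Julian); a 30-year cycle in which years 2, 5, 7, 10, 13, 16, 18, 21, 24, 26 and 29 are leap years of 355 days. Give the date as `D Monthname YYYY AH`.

5 Ramadan 1868 AH

Both dates share Julian Day Number 2610283; in the tabular Islamic calendar that is 5 Ramadan 1868 AH.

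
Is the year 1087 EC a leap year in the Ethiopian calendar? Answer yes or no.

yes

1087 mod 4 = 3; in the Ethiopian calendar a year is leap when year mod 4 = 3, so it is a leap year.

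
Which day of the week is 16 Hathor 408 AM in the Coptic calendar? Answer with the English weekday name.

In the proleptic Gregorian calendar this is 16 November 691 (JDN 1973762).
Since JDN mod 7 = 0 (0 = Monday), the day is Monday.

Monday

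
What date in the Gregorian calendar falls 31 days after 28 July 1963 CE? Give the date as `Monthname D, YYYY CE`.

August 28, 1963 CE

The starting date is JDN 2438239; 2438239 + 31 = 2438270.
JDN 2438270 corresponds to August 28, 1963 CE.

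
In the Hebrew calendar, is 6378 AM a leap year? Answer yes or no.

no

Hebrew year 6378 is year 13 of its 19-year Metonic cycle; leap years are at positions 3, 6, 8, 11, 14, 17, 19, so it is a common year (12 months).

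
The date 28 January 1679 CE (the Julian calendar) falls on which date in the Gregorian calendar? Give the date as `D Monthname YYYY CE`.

7 February 1679 CE

The Julian–Gregorian offset here is 10 days (Julian trailing).
28 January 1679 Julian + 10 days → 7 February 1679 Gregorian.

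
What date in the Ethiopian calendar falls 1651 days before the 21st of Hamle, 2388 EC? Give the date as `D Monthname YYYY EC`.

The starting date is JDN 2596393; 2596393 − 1651 = 2594742.
JDN 2594742 corresponds to 11 Tir 2384 EC.

11 Tir 2384 EC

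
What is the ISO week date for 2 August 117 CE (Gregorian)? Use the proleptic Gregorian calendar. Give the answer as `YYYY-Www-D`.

0117-W31-1

The weekday is Monday (ISO weekday 1).
That Monday belongs to ISO week 31 of ISO year 117.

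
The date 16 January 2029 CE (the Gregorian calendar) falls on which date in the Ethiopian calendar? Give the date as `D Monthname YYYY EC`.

Both dates share Julian Day Number 2462153; in the Ethiopian calendar that is 8 Tir 2021 EC.

8 Tir 2021 EC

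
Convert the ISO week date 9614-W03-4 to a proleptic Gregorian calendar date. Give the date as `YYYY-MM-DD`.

9614-01-16

ISO week 1 of 9614 is the week containing the first Thursday of 9614.
Week 3, day 4 (Thursday) lands on 9614-01-16.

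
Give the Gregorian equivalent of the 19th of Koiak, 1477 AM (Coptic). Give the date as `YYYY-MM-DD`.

1760-12-26

Julian Day Number of the source date = 2364247.
Converting JDN 2364247 to the Gregorian calendar gives 26 December 1760 CE.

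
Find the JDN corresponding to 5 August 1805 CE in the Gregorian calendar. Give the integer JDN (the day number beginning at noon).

2380539

JDN 2400001 is 17 November 1858 CE (Gregorian), MJD 0; the target day is −19462 days from there, so JDN = 2380539.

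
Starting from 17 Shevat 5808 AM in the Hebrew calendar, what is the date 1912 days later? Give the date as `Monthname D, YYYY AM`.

The starting date is JDN 2469108; 2469108 + 1912 = 2471020.
JDN 2471020 corresponds to Iyar 9, 5813 AM.

Iyar 9, 5813 AM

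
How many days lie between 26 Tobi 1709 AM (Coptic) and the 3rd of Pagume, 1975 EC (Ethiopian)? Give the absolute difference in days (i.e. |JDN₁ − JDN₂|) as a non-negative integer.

First date → JDN 2449022; second date → JDN 2445586.
The interval is |2449022 − 2445586| = 3436 days.

3436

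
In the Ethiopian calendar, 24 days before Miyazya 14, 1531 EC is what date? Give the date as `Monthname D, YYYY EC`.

JDN of Miyazya 14, 1531 EC = 2283276.
2283276 − 24 = 2283252.
JDN 2283252 in the Ethiopian calendar is Megabit 20, 1531 EC.

Megabit 20, 1531 EC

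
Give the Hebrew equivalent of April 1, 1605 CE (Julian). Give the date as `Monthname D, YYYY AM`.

Julian Day Number of the source date = 2307375.
Converting JDN 2307375 to the Hebrew calendar gives 23 Nisan 5365 AM.

Nisan 23, 5365 AM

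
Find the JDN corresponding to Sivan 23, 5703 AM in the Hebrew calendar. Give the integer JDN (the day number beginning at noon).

Equivalently 26 June 1943 (Gregorian).
JDN 2299161 is 15 October 1582 CE (Gregorian); the target day is +131741 days from there, so JDN = 2430902.

2430902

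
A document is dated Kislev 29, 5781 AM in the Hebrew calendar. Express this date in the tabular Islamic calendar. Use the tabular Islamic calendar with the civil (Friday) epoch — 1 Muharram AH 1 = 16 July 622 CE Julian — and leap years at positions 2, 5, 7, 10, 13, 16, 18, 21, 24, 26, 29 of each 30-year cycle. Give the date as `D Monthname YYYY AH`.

29 Rabi' al-Thani 1442 AH

The source date corresponds to 15 December 2020 in the Gregorian calendar (JDN 2459199).
That day falls on 29 Rabi' al-Thani 1442 AH in the tabular Islamic calendar.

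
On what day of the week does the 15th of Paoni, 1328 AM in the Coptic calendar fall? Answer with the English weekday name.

In the Gregorian calendar this is 19 June 1612 (JDN 2310001).
2310001 ≡ 1 (mod 7); counting from Monday = 0 gives Tuesday.

Tuesday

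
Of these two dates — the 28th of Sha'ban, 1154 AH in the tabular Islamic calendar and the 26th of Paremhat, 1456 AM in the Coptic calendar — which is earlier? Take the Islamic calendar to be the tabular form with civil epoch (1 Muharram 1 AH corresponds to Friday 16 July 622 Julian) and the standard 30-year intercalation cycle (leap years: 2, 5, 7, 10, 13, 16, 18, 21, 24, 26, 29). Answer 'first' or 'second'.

second

The two dates have Julian Day Numbers 2357259 and 2356674 respectively.
Since 2356674 < 2357259, the second date comes first.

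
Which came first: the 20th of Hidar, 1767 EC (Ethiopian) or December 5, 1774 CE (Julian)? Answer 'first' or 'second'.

first

First date → JDN 2369331; second date → JDN 2369350.
JDN 2369331 < JDN 2369350, so the first date is earlier.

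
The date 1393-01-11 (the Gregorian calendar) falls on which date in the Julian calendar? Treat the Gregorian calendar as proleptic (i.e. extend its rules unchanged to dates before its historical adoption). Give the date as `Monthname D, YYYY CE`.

The Julian–Gregorian offset here is 8 days (Julian trailing).
11 January 1393 Gregorian − 8 days → 3 January 1393 Julian.

January 3, 1393 CE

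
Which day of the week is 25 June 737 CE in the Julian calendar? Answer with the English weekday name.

In the proleptic Gregorian calendar this is 29 June 737 (JDN 1990423).
JDN 1990423 mod 7 = 1, and JDN 0 was a Monday, so this is a Tuesday.

Tuesday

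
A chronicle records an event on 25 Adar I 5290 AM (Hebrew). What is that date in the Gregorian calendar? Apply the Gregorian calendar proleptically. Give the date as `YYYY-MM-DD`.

1530-03-04

Both dates share Julian Day Number 2279943; in the Gregorian calendar that is 4 March 1530 CE.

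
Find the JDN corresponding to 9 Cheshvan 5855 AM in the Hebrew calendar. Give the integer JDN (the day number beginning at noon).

In the Gregorian calendar the same day is 19 October 2094.
JDN 2451545 is 1 January 2000 CE (Gregorian); the target day is +34625 days from there, so JDN = 2486170.

2486170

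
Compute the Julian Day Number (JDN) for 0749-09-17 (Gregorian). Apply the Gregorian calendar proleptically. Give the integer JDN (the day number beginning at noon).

1994886

JDN 2400001 is 17 November 1858 CE (Gregorian), MJD 0; the target day is −405115 days from there, so JDN = 1994886.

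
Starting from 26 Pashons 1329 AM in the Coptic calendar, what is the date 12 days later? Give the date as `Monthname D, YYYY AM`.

Counting 12 days forward from JDN 2310347 reaches JDN 2310359, which is Paoni 8, 1329 AM.

Paoni 8, 1329 AM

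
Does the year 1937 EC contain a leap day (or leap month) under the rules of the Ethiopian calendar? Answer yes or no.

1937 mod 4 = 1; in the Ethiopian calendar a year is leap when year mod 4 = 3, so it is a common year.

no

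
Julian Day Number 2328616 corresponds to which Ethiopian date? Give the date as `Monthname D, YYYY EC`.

The Gregorian equivalent of JDN 2328616 is 7 June 1663.
In the Ethiopian calendar that day is Sene 3, 1655 EC.

Sene 3, 1655 EC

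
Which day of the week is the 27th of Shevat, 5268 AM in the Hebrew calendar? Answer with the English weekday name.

Saturday

Equivalently 8 February 1508 Gregorian, JDN 2271883.
JDN 2271883 mod 7 = 5, and JDN 0 was a Monday, so this is a Saturday.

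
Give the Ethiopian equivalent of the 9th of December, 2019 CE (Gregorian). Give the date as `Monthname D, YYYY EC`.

Julian Day Number of the source date = 2458827.
Converting JDN 2458827 to the Ethiopian calendar gives 29 Hidar 2012 EC.

Hidar 29, 2012 EC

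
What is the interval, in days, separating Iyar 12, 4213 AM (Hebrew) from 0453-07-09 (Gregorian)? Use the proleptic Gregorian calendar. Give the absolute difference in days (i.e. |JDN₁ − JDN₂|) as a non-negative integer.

JDN of the first date = 1886642.
JDN of the second date = 1886705.
|1886705 − 1886642| = 63.

63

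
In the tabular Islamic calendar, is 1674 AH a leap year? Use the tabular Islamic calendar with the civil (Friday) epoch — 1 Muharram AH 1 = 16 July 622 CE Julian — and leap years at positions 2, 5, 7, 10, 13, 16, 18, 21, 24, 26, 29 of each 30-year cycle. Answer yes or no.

yes

Year 1674 AH is year 24 of its 30-year cycle; leap positions are 2, 5, 7, 10, 13, 16, 18, 21, 24, 26, 29, so it is a leap year (355 days).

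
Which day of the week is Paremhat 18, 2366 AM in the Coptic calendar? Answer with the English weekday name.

Equivalently 1 April 2650 Gregorian, JDN 2689043.
Since JDN mod 7 = 0 (0 = Monday), the day is Monday.

Monday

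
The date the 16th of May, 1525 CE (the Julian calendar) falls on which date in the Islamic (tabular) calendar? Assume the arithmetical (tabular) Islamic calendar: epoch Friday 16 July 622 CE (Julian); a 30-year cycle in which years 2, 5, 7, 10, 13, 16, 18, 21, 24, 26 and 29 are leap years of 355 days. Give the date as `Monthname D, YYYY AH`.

Rajab 23, 931 AH

The source date corresponds to 26 May 1525 in the proleptic Gregorian calendar (JDN 2278200).
That day falls on 23 Rajab 931 AH in the tabular Islamic calendar.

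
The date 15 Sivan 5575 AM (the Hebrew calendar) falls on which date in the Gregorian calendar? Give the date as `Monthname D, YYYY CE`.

Both dates share Julian Day Number 2384148; in the Gregorian calendar that is 23 June 1815 CE.

June 23, 1815 CE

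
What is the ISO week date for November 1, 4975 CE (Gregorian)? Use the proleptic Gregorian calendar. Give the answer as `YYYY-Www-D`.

4975-W44-3

The weekday is Wednesday (ISO weekday 3).
That Wednesday belongs to ISO week 44 of ISO year 4975.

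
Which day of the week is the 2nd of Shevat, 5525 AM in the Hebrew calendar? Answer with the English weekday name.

Thursday

In the Gregorian calendar this is 24 January 1765 (JDN 2365737).
JDN 2365737 mod 7 = 3, and JDN 0 was a Monday, so this is a Thursday.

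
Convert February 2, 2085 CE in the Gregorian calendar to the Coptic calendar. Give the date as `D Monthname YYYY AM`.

Julian Day Number of the source date = 2482624.
Converting JDN 2482624 to the Coptic calendar gives 25 Tobi 1801 AM.

25 Tobi 1801 AM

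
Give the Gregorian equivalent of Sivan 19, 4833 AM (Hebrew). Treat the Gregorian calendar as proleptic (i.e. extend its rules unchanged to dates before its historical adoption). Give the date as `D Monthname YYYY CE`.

3 June 1073 CE

Both dates share Julian Day Number 2113119; in the Gregorian calendar that is 3 June 1073 CE.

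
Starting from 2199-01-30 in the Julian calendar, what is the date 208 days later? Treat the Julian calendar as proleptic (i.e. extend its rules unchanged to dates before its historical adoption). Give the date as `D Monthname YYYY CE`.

The starting date is JDN 2524272; 2524272 + 208 = 2524480.
JDN 2524480 corresponds to 26 August 2199 CE.

26 August 2199 CE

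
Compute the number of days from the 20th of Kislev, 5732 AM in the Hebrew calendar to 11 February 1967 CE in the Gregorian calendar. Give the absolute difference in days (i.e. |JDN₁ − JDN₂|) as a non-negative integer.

First date → JDN 2441294; second date → JDN 2439533.
The interval is |2441294 − 2439533| = 1761 days.

1761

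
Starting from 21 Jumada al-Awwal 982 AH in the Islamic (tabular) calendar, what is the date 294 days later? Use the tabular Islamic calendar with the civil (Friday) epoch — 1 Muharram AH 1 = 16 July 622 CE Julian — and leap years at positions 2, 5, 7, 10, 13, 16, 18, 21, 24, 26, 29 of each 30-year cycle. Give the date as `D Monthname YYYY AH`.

20 Rabi' al-Awwal 983 AH

The starting date is JDN 2296212; 2296212 + 294 = 2296506.
JDN 2296506 corresponds to 20 Rabi' al-Awwal 983 AH.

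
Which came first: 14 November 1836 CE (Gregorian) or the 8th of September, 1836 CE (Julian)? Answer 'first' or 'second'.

The two dates have Julian Day Numbers 2391963 and 2391908 respectively.
Since 2391908 < 2391963, the second date comes first.

second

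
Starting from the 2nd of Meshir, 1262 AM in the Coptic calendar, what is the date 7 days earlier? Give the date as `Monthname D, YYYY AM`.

Tobi 25, 1262 AM

Counting 7 days back from JDN 2285761 reaches JDN 2285754, which is Tobi 25, 1262 AM.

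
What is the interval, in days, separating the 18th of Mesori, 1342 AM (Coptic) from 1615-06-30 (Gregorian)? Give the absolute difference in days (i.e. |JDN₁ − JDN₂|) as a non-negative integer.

4070

First date → JDN 2315177; second date → JDN 2311107.
The interval is |2315177 − 2311107| = 4070 days.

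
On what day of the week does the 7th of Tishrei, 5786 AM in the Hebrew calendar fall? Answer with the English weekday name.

Monday

In the Gregorian calendar this is 29 September 2025 (JDN 2460948).
JDN 2460948 mod 7 = 0, and JDN 0 was a Monday, so this is a Monday.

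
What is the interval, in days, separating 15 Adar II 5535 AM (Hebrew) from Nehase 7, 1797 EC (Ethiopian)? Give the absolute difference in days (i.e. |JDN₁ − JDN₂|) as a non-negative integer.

JDN of the first date = 2369441.
JDN of the second date = 2380546.
|2380546 − 2369441| = 11105.

11105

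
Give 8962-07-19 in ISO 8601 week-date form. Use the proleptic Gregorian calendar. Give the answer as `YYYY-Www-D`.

8962-W29-1

The weekday is Monday (ISO weekday 1).
That Monday belongs to ISO week 29 of ISO year 8962.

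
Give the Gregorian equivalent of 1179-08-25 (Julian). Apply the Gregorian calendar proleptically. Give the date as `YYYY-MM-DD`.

1179-09-01

The Julian–Gregorian offset here is 7 days (Julian trailing).
25 August 1179 Julian + 7 days → 1 September 1179 Gregorian.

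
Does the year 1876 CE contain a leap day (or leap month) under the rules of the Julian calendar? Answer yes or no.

yes

1876 mod 4 = 0, so it is a leap year in the Julian calendar.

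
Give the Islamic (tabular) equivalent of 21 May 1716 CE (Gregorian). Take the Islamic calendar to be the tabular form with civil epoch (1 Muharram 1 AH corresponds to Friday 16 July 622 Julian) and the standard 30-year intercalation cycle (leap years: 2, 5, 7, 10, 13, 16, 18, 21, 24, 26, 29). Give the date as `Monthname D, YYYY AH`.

Julian Day Number of the source date = 2347957.
Converting JDN 2347957 to the tabular Islamic calendar gives 29 Jumada al-Awwal 1128 AH.

Jumada al-Awwal 29, 1128 AH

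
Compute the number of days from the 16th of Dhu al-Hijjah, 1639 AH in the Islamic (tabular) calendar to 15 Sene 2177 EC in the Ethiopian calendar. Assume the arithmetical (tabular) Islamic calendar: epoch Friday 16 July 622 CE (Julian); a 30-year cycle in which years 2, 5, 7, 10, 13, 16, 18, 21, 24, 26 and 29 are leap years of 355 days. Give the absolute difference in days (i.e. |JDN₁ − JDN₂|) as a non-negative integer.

First date → JDN 2529233; second date → JDN 2519289.
The interval is |2529233 − 2519289| = 9944 days.

9944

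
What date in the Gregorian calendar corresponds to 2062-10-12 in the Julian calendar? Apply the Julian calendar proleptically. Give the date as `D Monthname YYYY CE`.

25 October 2062 CE

For dates in this range the Gregorian date is 13 days ahead of the Julian.
12 October 2062 Julian + 13 days → 25 October 2062 Gregorian.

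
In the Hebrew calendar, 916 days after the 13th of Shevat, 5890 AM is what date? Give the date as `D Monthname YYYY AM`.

13 Av 5892 AM

JDN of the 13th of Shevat, 5890 AM = 2499048.
2499048 + 916 = 2499964.
JDN 2499964 in the Hebrew calendar is 13 Av 5892 AM.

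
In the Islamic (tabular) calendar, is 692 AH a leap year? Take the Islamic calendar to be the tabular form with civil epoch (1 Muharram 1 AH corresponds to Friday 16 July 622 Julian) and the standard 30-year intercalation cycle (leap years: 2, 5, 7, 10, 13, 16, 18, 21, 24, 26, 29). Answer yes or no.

Year 692 AH is year 2 of its 30-year cycle; leap positions are 2, 5, 7, 10, 13, 16, 18, 21, 24, 26, 29, so it is a leap year (355 days).

yes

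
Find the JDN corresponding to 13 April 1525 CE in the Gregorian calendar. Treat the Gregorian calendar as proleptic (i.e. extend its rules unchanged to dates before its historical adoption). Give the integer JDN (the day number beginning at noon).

JDN 2299161 is 15 October 1582 CE (Gregorian); the target day is −21004 days from there, so JDN = 2278157.

2278157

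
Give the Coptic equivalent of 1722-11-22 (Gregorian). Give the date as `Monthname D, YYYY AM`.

Hathor 15, 1439 AM

Both dates share Julian Day Number 2350333; in the Coptic calendar that is 15 Hathor 1439 AM.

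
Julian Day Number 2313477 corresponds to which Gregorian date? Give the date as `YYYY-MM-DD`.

Counting from JDN 2299161 = 15 Oct 1582 gives an offset of 14316 days.

1621-12-25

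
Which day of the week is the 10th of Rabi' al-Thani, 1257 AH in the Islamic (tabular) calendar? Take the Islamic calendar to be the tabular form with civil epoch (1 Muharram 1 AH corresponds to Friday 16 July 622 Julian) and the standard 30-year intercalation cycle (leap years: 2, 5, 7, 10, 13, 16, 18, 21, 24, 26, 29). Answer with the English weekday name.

Equivalently 1 June 1841 Gregorian, JDN 2393623.
JDN 2393623 mod 7 = 1, and JDN 0 was a Monday, so this is a Tuesday.

Tuesday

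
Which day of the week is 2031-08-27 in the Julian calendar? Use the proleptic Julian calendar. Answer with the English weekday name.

Tuesday

In the Gregorian calendar this is 9 September 2031 (JDN 2463119).
JDN 2463119 mod 7 = 1, and JDN 0 was a Monday, so this is a Tuesday.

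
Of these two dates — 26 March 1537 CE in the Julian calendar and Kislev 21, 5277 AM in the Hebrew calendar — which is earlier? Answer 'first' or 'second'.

First date → JDN 2282532; second date → JDN 2275097.
JDN 2275097 < JDN 2282532, so the second date is earlier.

second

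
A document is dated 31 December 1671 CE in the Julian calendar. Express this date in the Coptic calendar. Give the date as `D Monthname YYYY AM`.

Julian Day Number of the source date = 2331755.
Converting JDN 2331755 to the Coptic calendar gives 4 Tobi 1388 AM.

4 Tobi 1388 AM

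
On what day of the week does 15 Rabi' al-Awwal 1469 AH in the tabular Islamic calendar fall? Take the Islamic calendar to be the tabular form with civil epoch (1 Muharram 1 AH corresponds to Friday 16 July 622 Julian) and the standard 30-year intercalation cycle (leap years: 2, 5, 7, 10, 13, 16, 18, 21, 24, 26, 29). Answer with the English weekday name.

In the Gregorian calendar this is 12 January 2047 (JDN 2468723).
Since JDN mod 7 = 5 (0 = Monday), the day is Saturday.

Saturday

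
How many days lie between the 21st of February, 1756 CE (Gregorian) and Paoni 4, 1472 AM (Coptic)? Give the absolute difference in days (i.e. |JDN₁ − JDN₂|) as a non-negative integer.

109

JDN of the first date = 2362477.
JDN of the second date = 2362586.
|2362586 − 2362477| = 109.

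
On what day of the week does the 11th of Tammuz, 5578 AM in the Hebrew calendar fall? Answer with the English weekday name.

Wednesday

This is JDN 2385266 (15 July 1818 Gregorian).
Since JDN mod 7 = 2 (0 = Monday), the day is Wednesday.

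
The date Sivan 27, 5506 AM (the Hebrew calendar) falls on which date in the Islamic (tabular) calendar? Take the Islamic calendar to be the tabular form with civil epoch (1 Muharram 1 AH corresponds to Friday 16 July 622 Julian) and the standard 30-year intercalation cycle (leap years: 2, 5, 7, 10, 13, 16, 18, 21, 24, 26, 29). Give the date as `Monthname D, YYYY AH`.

Jumada al-Awwal 25, 1159 AH

Julian Day Number of the source date = 2358939.
Converting JDN 2358939 to the tabular Islamic calendar gives 25 Jumada al-Awwal 1159 AH.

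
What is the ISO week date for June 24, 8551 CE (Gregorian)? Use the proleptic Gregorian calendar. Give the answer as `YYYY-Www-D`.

The weekday is Thursday (ISO weekday 4).
That Thursday belongs to ISO week 25 of ISO year 8551.

8551-W25-4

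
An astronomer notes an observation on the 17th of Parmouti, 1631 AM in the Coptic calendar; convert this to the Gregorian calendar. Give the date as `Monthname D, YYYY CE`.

Julian Day Number of the source date = 2420613.
Converting JDN 2420613 to the Gregorian calendar gives 25 April 1915 CE.

April 25, 1915 CE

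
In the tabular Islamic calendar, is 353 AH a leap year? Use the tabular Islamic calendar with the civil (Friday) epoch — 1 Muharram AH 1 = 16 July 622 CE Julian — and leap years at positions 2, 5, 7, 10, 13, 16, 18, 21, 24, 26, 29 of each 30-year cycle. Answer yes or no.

no

Year 353 AH is year 23 of its 30-year cycle; leap positions are 2, 5, 7, 10, 13, 16, 18, 21, 24, 26, 29, so it is a common year (354 days).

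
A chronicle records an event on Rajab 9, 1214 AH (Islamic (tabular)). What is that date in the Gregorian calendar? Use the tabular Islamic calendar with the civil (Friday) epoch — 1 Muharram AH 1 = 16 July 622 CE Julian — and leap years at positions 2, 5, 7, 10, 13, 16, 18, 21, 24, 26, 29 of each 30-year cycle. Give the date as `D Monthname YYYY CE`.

Julian Day Number of the source date = 2378472.
Converting JDN 2378472 to the Gregorian calendar gives 7 December 1799 CE.

7 December 1799 CE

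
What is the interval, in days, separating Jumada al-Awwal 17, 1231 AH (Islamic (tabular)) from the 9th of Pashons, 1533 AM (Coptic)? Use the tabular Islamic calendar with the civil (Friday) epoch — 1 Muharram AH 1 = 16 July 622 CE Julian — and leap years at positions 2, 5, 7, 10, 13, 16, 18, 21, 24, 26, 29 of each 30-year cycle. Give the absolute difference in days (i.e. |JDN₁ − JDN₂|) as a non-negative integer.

396

First date → JDN 2384445; second date → JDN 2384841.
The interval is |2384445 − 2384841| = 396 days.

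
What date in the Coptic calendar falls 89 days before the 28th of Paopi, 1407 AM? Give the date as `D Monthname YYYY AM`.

4 Mesori 1406 AM

Counting 89 days back from JDN 2338628 reaches JDN 2338539, which is 4 Mesori 1406 AM.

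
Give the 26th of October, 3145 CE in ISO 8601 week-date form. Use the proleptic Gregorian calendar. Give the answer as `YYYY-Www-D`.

The weekday is Friday (ISO weekday 5).
That Friday belongs to ISO week 43 of ISO year 3145.

3145-W43-5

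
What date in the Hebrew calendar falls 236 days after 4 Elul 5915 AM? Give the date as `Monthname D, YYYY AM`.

The starting date is JDN 2508401; 2508401 + 236 = 2508637.
JDN 2508637 corresponds to Iyar 3, 5916 AM.

Iyar 3, 5916 AM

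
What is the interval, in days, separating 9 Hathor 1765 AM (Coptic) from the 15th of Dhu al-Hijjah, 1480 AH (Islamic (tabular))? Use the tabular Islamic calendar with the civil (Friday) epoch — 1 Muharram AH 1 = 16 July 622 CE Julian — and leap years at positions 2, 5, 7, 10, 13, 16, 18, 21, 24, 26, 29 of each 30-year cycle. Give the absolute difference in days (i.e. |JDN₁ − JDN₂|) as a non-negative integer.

3488

JDN of the first date = 2469399.
JDN of the second date = 2472887.
|2472887 − 2469399| = 3488.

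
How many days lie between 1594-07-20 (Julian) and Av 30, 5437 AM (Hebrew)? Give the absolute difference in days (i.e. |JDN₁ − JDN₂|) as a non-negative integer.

First date → JDN 2303467; second date → JDN 2333812.
The interval is |2303467 − 2333812| = 30345 days.

30345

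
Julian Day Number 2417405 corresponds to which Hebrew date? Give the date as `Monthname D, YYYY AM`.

JDN 2417405 is 13 July 1906 in the Gregorian calendar.
In the Hebrew calendar that day is Tammuz 20, 5666 AM.

Tammuz 20, 5666 AM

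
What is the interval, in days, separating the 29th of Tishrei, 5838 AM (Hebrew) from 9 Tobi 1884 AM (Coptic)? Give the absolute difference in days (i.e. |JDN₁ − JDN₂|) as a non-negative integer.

JDN of the first date = 2479958.
JDN of the second date = 2512924.
|2512924 − 2479958| = 32966.

32966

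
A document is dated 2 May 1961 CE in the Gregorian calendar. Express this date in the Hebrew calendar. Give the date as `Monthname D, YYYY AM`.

Iyar 16, 5721 AM

Julian Day Number of the source date = 2437422.
Converting JDN 2437422 to the Hebrew calendar gives 16 Iyar 5721 AM.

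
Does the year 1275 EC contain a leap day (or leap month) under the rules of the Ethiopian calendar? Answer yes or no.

yes

1275 mod 4 = 3; in the Ethiopian calendar a year is leap when year mod 4 = 3, so it is a leap year.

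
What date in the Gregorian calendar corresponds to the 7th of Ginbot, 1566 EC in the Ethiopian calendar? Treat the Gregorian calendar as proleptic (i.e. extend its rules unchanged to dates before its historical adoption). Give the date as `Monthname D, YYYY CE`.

Both dates share Julian Day Number 2296083; in the Gregorian calendar that is 12 May 1574 CE.

May 12, 1574 CE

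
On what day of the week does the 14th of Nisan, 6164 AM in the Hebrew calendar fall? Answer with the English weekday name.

This is JDN 2599217 (24 April 2404 Gregorian).
Since JDN mod 7 = 5 (0 = Monday), the day is Saturday.

Saturday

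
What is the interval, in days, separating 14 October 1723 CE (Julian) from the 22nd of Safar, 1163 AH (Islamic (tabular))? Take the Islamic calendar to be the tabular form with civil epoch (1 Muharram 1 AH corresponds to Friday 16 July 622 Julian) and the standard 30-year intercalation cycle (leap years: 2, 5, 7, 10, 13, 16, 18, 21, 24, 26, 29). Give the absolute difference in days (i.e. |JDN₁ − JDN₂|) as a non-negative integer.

9595

First date → JDN 2350670; second date → JDN 2360265.
The interval is |2350670 − 2360265| = 9595 days.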